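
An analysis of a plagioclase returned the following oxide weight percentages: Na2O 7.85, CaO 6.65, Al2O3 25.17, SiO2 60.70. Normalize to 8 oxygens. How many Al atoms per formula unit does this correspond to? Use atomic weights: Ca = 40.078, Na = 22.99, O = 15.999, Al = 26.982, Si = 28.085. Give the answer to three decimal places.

Na2O: 7.85/61.979 = 0.12666 mol → 0.25332 mol Na, 0.12666 mol O.
CaO: 6.65/56.077 = 0.11859 mol → 0.11859 mol Ca, 0.11859 mol O.
Al2O3: 25.17/101.961 = 0.24686 mol → 0.49372 mol Al, 0.74058 mol O.
SiO2: 60.70/60.083 = 1.01027 mol → 1.01027 mol Si, 2.02054 mol O.
Total oxygen = 3.00637 mol. Normalization factor = 8/3.00637 = 2.66102.
Al per 8 O = 0.49372 × 2.66102 = 1.314.

1.314 Al apfu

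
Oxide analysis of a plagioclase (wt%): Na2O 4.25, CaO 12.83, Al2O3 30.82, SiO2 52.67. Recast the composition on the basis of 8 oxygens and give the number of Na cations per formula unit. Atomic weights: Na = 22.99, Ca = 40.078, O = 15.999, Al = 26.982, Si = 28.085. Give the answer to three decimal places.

0.371 Na apfu

Na2O (M=61.979): mol = 0.06857; Na = 0.13714, O = 0.06857.
CaO (M=56.077): mol = 0.22879; Ca = 0.22879, O = 0.22879.
Al2O3 (M=101.961): mol = 0.30227; Al = 0.60454, O = 0.90681.
SiO2 (M=60.083): mol = 0.87662; Si = 0.87662, O = 1.75324.
ΣO = 2.95741; factor = 8/ΣO = 2.70507.
Na apfu = 0.13714 × 2.70507 = 0.371.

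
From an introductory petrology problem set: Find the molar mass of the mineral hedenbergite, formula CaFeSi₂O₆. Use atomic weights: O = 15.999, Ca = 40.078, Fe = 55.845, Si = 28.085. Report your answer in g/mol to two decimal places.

248.09 g/mol

Ca: 1 × 40.078 = 40.0780
Fe: 1 × 55.845 = 55.8450
Si: 2 × 28.085 = 56.1700
O: 6 × 15.999 = 95.9940
Summing the contributions gives the formula mass.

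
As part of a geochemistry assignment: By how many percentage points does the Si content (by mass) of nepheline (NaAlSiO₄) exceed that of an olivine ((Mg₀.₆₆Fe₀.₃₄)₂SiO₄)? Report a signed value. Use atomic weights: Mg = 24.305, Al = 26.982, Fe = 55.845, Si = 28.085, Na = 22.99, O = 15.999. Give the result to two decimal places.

First mineral: 28.085 g Si in 142.053 g formula = 19.77 wt% Si.
Second mineral: 28.085 g Si in 162.138 g formula = 17.32 wt% Si.
19.77% − 17.32% gives a difference of 2.45 percentage points.

2.45 percentage points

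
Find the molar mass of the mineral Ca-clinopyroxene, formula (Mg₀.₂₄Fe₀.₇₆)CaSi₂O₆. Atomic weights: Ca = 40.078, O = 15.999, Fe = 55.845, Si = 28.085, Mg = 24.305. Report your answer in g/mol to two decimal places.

The formula mass is the sum 0.24*24.305 + 0.76*55.845 + 1*40.078 + 2*28.085 + 6*15.999.

240.52 g/mol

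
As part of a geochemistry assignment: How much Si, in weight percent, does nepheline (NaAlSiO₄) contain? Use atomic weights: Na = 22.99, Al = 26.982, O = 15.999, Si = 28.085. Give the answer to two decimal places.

Molar mass of NaAlSiO₄: 1×22.99 + 1×26.982 + 1×28.085 + 4×15.999 = 142.053 g/mol.
Mass of Si per formula unit: 1 × 28.085 = 28.085 g.
Weight fraction Si = 28.085 / 142.053 = 0.1977.

19.77 weight percent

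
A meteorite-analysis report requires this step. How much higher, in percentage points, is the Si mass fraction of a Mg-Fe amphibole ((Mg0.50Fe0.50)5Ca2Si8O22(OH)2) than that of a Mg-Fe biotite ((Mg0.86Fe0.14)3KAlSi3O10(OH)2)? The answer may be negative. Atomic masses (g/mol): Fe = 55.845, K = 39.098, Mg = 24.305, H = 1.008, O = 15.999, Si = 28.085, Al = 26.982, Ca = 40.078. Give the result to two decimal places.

5.64 percentage points

First mineral: 224.680 g Si in 891.203 g formula = 25.21 wt% Si.
Second mineral: 84.255 g Si in 430.501 g formula = 19.57 wt% Si.
25.21% − 19.57% gives a difference of 5.64 percentage points.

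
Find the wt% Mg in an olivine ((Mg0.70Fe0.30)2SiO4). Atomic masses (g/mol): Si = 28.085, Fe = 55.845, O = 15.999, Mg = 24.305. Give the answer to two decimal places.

21.32 wt%

Molar mass of (Mg0.70Fe0.30)2SiO4: 1.40*24.305 + 0.60*55.845 + 1*28.085 + 4*15.999 = 159.615 g/mol.
Mass of Mg per formula unit: 1.40 × 24.305 = 34.027 g.
Weight fraction Mg = 34.027 / 159.615 = 0.2132.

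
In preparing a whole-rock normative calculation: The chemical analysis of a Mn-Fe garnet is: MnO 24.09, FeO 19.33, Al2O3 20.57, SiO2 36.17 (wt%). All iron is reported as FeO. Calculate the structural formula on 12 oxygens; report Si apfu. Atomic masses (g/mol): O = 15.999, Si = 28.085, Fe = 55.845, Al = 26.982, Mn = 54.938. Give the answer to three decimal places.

24.09 wt% MnO ÷ 70.937 g/mol = 0.33960 mol, giving 0.33960 Mn and 0.33960 O.
19.33 wt% FeO ÷ 71.844 g/mol = 0.26906 mol, giving 0.26906 Fe and 0.26906 O.
20.57 wt% Al2O3 ÷ 101.961 g/mol = 0.20174 mol, giving 0.40348 Al and 0.60522 O.
36.17 wt% SiO2 ÷ 60.083 g/mol = 0.60200 mol, giving 0.60200 Si and 1.20400 O.
Oxygen sums to 2.41788; scaling by 12/2.41788 = 4.96303 puts the formula on 12 O.
Si: 0.60200 × 4.96303 = 2.988 atoms per formula unit.

2.988 Si apfu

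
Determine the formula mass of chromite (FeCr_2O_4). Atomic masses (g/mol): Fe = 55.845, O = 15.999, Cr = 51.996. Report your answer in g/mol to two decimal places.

The formula mass is the sum 1(55.845) + 2(51.996) + 4(15.999).

223.83 g/mol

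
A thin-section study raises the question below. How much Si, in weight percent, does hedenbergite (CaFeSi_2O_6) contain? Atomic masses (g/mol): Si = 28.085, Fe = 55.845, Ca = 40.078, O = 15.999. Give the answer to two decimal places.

22.64 weight percent

Molar mass of CaFeSi_2O_6: 1×40.078 + 1×55.845 + 2×28.085 + 6×15.999 = 248.087 g/mol.
Mass of Si per formula unit: 2 × 28.085 = 56.170 g.
Weight fraction Si = 56.170 / 248.087 = 0.2264.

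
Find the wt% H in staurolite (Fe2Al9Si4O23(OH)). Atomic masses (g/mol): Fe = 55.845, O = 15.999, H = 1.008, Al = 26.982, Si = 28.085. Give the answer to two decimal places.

Molar mass of Fe2Al9Si4O23(OH): 2*55.845 + 9*26.982 + 4*28.085 + 24*15.999 + 1*1.008 = 851.852 g/mol.
Mass of H per formula unit: 1 × 1.008 = 1.008 g.
Weight fraction H = 1.008 / 851.852 = 0.0012.

0.12 wt%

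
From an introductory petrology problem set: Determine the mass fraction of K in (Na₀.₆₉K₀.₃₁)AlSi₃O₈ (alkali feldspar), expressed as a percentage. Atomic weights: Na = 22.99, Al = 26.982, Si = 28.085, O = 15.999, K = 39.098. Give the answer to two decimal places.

Molar mass of (Na₀.₆₉K₀.₃₁)AlSi₃O₈: 0.69*22.99 + 0.31*39.098 + 1*26.982 + 3*28.085 + 8*15.999 = 267.212 g/mol.
Mass of K per formula unit: 0.31 × 39.098 = 12.120 g.
Weight fraction K = 12.120 / 267.212 = 0.0454.

4.54 weight percent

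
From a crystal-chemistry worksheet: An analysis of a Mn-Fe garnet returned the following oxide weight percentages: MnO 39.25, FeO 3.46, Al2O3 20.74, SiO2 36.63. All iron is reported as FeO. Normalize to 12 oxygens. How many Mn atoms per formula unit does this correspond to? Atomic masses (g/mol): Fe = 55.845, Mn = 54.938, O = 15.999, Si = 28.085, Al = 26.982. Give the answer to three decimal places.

2.731 Mn apfu

39.25 wt% MnO ÷ 70.937 g/mol = 0.55331 mol, giving 0.55331 Mn and 0.55331 O.
3.46 wt% FeO ÷ 71.844 g/mol = 0.04816 mol, giving 0.04816 Fe and 0.04816 O.
20.74 wt% Al2O3 ÷ 101.961 g/mol = 0.20341 mol, giving 0.40682 Al and 0.61023 O.
36.63 wt% SiO2 ÷ 60.083 g/mol = 0.60966 mol, giving 0.60966 Si and 1.21932 O.
Oxygen sums to 2.43102; scaling by 12/2.43102 = 4.93620 puts the formula on 12 O.
Mn: 0.55331 × 4.93620 = 2.731 atoms per formula unit.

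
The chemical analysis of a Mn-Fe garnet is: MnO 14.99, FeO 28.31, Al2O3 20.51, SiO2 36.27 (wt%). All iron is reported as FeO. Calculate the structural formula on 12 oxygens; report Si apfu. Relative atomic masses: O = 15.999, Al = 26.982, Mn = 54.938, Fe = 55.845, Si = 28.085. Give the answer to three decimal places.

MnO (M=70.937): mol = 0.21131; Mn = 0.21131, O = 0.21131.
FeO (M=71.844): mol = 0.39405; Fe = 0.39405, O = 0.39405.
Al2O3 (M=101.961): mol = 0.20116; Al = 0.40232, O = 0.60348.
SiO2 (M=60.083): mol = 0.60366; Si = 0.60366, O = 1.20732.
ΣO = 2.41616; factor = 12/ΣO = 4.96656.
Si apfu = 0.60366 × 4.96656 = 2.998.

2.998 Si apfu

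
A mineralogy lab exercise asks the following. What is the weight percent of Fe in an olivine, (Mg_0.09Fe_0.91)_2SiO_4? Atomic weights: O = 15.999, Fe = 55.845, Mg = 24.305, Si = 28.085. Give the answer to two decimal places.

M((Mg_0.09Fe_0.91)_2SiO_4) = 198.094 g/mol.
Fe contributes 1.82 × 55.845 = 101.638 g per mole.
101.638/198.094 = 0.5131 → 51.31%.

51.31 wt%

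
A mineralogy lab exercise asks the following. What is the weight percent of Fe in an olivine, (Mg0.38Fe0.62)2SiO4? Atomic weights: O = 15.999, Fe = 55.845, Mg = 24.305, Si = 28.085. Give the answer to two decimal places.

Molar mass of (Mg0.38Fe0.62)2SiO4: 0.76*24.305 + 1.24*55.845 + 1*28.085 + 4*15.999 = 179.801 g/mol.
Mass of Fe per formula unit: 1.24 × 55.845 = 69.248 g.
Weight fraction Fe = 69.248 / 179.801 = 0.3851.

38.51 mass %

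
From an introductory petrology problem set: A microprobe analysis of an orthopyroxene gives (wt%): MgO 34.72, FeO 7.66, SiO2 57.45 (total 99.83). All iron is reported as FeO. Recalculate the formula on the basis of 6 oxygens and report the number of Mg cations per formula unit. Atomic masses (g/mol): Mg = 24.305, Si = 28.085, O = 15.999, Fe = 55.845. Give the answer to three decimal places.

1.794 Mg apfu

MgO (M=40.304): mol = 0.86145; Mg = 0.86145, O = 0.86145.
FeO (M=71.844): mol = 0.10662; Fe = 0.10662, O = 0.10662.
SiO2 (M=60.083): mol = 0.95618; Si = 0.95618, O = 1.91236.
ΣO = 2.88043; factor = 6/ΣO = 2.08302.
Mg apfu = 0.86145 × 2.08302 = 1.794.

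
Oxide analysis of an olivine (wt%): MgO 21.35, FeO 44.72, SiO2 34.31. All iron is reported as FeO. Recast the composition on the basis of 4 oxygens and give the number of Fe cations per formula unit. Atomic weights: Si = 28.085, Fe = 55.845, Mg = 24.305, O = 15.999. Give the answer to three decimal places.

1.085 Fe apfu

MgO: 21.35/40.304 = 0.52972 mol → 0.52972 mol Mg, 0.52972 mol O.
FeO: 44.72/71.844 = 0.62246 mol → 0.62246 mol Fe, 0.62246 mol O.
SiO2: 34.31/60.083 = 0.57104 mol → 0.57104 mol Si, 1.14208 mol O.
Total oxygen = 2.29426 mol. Normalization factor = 4/2.29426 = 1.74348.
Fe per 4 O = 0.62246 × 1.74348 = 1.085.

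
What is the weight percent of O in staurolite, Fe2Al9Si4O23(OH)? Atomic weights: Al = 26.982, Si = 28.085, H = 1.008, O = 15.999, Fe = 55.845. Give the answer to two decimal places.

Formula mass = 2·55.845 + 9·26.982 + 4·28.085 + 24·15.999 + 1·1.008 = 851.852 g/mol, of which 383.976 g is O.
So O makes up 383.976/851.852 = 0.4508 of the mass, i.e. 45.08%.

45.08 wt%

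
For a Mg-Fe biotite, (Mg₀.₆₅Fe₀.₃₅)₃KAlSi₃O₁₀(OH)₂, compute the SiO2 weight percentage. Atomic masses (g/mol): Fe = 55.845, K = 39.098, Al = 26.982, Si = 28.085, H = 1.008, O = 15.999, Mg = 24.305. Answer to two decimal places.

M((Mg₀.₆₅Fe₀.₃₅)₃KAlSi₃O₁₀(OH)₂) = 450.371 g/mol; M(SiO2) = 60.083 g/mol.
Moles SiO2 per formula unit = 3 Si ÷ 1 = 3.0000.
SiO2 fraction = (3.0000 × 60.083) / 450.371 = 180.249/450.371 = 0.4002.

40.02 wt%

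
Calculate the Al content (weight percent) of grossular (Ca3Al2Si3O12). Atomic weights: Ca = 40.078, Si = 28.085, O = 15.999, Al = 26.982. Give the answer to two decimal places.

11.98 weight percent

Molar mass of Ca3Al2Si3O12: 3·40.078 + 2·26.982 + 3·28.085 + 12·15.999 = 450.441 g/mol.
Mass of Al per formula unit: 2 × 26.982 = 53.964 g.
Weight fraction Al = 53.964 / 450.441 = 0.1198.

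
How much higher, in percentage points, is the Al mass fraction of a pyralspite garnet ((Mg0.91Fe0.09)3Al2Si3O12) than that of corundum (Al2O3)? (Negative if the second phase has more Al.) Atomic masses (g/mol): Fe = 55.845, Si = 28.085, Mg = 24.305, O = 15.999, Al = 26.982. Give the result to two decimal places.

-39.82 percentage points

Al in (Mg0.91Fe0.09)3Al2Si3O12: molar mass 411.638 g/mol; 2×26.982 = 53.964 g → 13.11 wt%.
Al in Al2O3: molar mass 101.961 g/mol; 2×26.982 = 53.964 g → 52.93 wt%.
Difference = 13.11 − 52.93 = -39.82 percentage points.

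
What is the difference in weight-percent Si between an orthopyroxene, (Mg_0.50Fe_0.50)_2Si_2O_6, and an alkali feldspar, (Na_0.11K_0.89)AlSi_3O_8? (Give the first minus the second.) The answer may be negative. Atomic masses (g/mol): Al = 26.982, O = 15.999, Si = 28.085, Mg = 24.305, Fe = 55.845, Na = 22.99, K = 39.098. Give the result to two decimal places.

M((Mg_0.50Fe_0.50)_2Si_2O_6) = 232.314 g/mol, so wt% Si = 56.170/232.314 × 100 = 24.18%.
M((Na_0.11K_0.89)AlSi_3O_8) = 276.555 g/mol, so wt% Si = 84.255/276.555 × 100 = 30.47%.
24.18 − 30.47 = -6.29 pp.

-6.29 percentage points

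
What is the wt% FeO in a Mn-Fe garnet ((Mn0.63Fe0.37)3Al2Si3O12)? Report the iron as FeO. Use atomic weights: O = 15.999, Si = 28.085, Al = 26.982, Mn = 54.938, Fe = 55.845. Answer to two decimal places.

M((Mn0.63Fe0.37)3Al2Si3O12) = 496.028 g/mol; M(FeO) = 71.844 g/mol.
Moles FeO per formula unit = 1.11 Fe ÷ 1 = 1.1100.
FeO fraction = (1.1100 × 71.844) / 496.028 = 79.747/496.028 = 0.1608.

16.08 wt%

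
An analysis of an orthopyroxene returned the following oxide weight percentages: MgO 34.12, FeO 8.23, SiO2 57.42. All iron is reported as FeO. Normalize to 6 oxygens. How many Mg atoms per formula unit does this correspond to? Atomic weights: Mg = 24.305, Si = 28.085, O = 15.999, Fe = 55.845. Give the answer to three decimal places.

1.768 Mg apfu

MgO (M=40.304): mol = 0.84657; Mg = 0.84657, O = 0.84657.
FeO (M=71.844): mol = 0.11455; Fe = 0.11455, O = 0.11455.
SiO2 (M=60.083): mol = 0.95568; Si = 0.95568, O = 1.91136.
ΣO = 2.87248; factor = 6/ΣO = 2.08879.
Mg apfu = 0.84657 × 2.08879 = 1.768.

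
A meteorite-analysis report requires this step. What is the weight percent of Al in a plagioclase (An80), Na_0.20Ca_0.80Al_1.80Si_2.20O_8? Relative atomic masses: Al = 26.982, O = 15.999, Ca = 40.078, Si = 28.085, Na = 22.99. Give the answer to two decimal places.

Molar mass of Na_0.20Ca_0.80Al_1.80Si_2.20O_8: 0.20·22.99 + 0.80·40.078 + 1.80·26.982 + 2.20·28.085 + 8·15.999 = 275.007 g/mol.
Mass of Al per formula unit: 1.80 × 26.982 = 48.568 g.
Weight fraction Al = 48.568 / 275.007 = 0.1766.

17.66 weight percent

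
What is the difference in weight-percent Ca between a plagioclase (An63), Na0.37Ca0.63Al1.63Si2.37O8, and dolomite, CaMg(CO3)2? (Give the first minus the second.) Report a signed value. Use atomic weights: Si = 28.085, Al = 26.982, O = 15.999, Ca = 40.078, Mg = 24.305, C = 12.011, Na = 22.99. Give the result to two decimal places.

-12.46 percentage points

Ca in Na0.37Ca0.63Al1.63Si2.37O8: molar mass 272.290 g/mol; 0.63×40.078 = 25.249 g → 9.27 wt%.
Ca in CaMg(CO3)2: molar mass 184.399 g/mol; 1×40.078 = 40.078 g → 21.73 wt%.
Difference = 9.27 − 21.73 = -12.46 percentage points.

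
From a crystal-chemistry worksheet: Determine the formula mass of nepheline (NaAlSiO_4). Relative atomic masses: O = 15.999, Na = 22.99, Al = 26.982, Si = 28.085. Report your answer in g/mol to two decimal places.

Na: 1 × 22.99 = 22.9900
Al: 1 × 26.982 = 26.9820
Si: 1 × 28.085 = 28.0850
O: 4 × 15.999 = 63.9960
Summing the contributions gives the formula mass.

142.05 g/mol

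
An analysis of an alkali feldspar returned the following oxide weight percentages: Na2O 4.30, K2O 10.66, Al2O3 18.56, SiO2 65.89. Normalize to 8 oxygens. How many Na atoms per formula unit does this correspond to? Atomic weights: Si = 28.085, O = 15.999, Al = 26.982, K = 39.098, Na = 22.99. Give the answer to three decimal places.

Na2O: 4.30/61.979 = 0.06938 mol → 0.13876 mol Na, 0.06938 mol O.
K2O: 10.66/94.195 = 0.11317 mol → 0.22634 mol K, 0.11317 mol O.
Al2O3: 18.56/101.961 = 0.18203 mol → 0.36406 mol Al, 0.54609 mol O.
SiO2: 65.89/60.083 = 1.09665 mol → 1.09665 mol Si, 2.19330 mol O.
Total oxygen = 2.92194 mol. Normalization factor = 8/2.92194 = 2.73791.
Na per 8 O = 0.13876 × 2.73791 = 0.380.

0.380 Na apfu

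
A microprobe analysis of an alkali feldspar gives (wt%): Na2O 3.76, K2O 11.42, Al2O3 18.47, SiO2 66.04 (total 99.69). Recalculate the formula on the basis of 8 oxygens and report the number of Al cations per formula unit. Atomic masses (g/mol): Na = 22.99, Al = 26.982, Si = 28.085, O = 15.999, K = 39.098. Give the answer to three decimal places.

0.991 Al apfu

Na2O: 3.76/61.979 = 0.06067 mol → 0.12134 mol Na, 0.06067 mol O.
K2O: 11.42/94.195 = 0.12124 mol → 0.24248 mol K, 0.12124 mol O.
Al2O3: 18.47/101.961 = 0.18115 mol → 0.36230 mol Al, 0.54345 mol O.
SiO2: 66.04/60.083 = 1.09915 mol → 1.09915 mol Si, 2.19830 mol O.
Total oxygen = 2.92366 mol. Normalization factor = 8/2.92366 = 2.73630.
Al per 8 O = 0.36230 × 2.73630 = 0.991.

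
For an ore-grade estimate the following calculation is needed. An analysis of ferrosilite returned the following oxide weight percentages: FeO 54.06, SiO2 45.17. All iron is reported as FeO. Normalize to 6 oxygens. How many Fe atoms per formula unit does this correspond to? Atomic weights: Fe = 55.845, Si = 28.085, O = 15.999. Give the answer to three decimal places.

54.06 wt% FeO ÷ 71.844 g/mol = 0.75246 mol, giving 0.75246 Fe and 0.75246 O.
45.17 wt% SiO2 ÷ 60.083 g/mol = 0.75179 mol, giving 0.75179 Si and 1.50358 O.
Oxygen sums to 2.25604; scaling by 6/2.25604 = 2.65953 puts the formula on 6 O.
Fe: 0.75246 × 2.65953 = 2.001 atoms per formula unit.

2.001 Fe apfu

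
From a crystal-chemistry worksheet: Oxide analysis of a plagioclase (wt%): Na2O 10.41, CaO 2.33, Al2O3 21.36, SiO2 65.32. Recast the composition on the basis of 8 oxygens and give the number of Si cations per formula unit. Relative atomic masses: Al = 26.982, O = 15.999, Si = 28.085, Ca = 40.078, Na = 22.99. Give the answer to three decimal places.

10.41 wt% Na2O ÷ 61.979 g/mol = 0.16796 mol, giving 0.33592 Na and 0.16796 O.
2.33 wt% CaO ÷ 56.077 g/mol = 0.04155 mol, giving 0.04155 Ca and 0.04155 O.
21.36 wt% Al2O3 ÷ 101.961 g/mol = 0.20949 mol, giving 0.41898 Al and 0.62847 O.
65.32 wt% SiO2 ÷ 60.083 g/mol = 1.08716 mol, giving 1.08716 Si and 2.17432 O.
Oxygen sums to 3.01230; scaling by 8/3.01230 = 2.65578 puts the formula on 8 O.
Si: 1.08716 × 2.65578 = 2.887 atoms per formula unit.

2.887 Si apfu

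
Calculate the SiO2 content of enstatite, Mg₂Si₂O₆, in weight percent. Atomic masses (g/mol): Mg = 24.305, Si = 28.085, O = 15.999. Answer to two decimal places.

59.85 wt%

Formula mass = 200.774 g/mol.
2 Si → 2.0000 mol SiO2 per formula unit; M(SiO2) = 60.083, so SiO2 mass = 120.166 g.
120.166/200.774 × 100 = 59.85 wt%.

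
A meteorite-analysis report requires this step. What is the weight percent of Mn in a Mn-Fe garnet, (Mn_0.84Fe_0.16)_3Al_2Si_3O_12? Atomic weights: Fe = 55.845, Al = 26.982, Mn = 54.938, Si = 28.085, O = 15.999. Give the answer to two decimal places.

27.94 mass %

Molar mass of (Mn_0.84Fe_0.16)_3Al_2Si_3O_12: 2.52×54.938 + 0.48×55.845 + 2×26.982 + 3×28.085 + 12×15.999 = 495.456 g/mol.
Mass of Mn per formula unit: 2.52 × 54.938 = 138.444 g.
Weight fraction Mn = 138.444 / 495.456 = 0.2794.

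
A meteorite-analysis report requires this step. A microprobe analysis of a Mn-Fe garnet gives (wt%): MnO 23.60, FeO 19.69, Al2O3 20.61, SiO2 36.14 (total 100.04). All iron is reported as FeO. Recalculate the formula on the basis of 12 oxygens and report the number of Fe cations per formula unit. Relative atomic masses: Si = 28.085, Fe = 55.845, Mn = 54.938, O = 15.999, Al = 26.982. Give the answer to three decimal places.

1.361 Fe apfu

MnO (M=70.937): mol = 0.33269; Mn = 0.33269, O = 0.33269.
FeO (M=71.844): mol = 0.27407; Fe = 0.27407, O = 0.27407.
Al2O3 (M=101.961): mol = 0.20214; Al = 0.40428, O = 0.60642.
SiO2 (M=60.083): mol = 0.60150; Si = 0.60150, O = 1.20300.
ΣO = 2.41618; factor = 12/ΣO = 4.96652.
Fe apfu = 0.27407 × 4.96652 = 1.361.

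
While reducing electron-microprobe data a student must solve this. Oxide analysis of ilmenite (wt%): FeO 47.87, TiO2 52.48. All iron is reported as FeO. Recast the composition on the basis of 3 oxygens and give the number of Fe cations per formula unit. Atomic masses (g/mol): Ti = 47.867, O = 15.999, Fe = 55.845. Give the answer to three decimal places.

1.009 Fe apfu

FeO: 47.87/71.844 = 0.66630 mol → 0.66630 mol Fe, 0.66630 mol O.
TiO2: 52.48/79.865 = 0.65711 mol → 0.65711 mol Ti, 1.31422 mol O.
Total oxygen = 1.98052 mol. Normalization factor = 3/1.98052 = 1.51475.
Fe per 3 O = 0.66630 × 1.51475 = 1.009.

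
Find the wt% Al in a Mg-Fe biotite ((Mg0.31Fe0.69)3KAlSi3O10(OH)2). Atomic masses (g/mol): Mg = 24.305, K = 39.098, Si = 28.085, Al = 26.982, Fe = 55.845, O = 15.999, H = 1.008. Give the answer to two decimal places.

5.59 wt%

Molar mass of (Mg0.31Fe0.69)3KAlSi3O10(OH)2: 0.93*24.305 + 2.07*55.845 + 1*39.098 + 1*26.982 + 3*28.085 + 12*15.999 + 2*1.008 = 482.542 g/mol.
Mass of Al per formula unit: 1 × 26.982 = 26.982 g.
Weight fraction Al = 26.982 / 482.542 = 0.0559.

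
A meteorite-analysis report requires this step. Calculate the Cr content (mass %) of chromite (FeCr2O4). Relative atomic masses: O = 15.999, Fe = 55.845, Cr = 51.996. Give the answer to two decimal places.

Molar mass of FeCr2O4: 1×55.845 + 2×51.996 + 4×15.999 = 223.833 g/mol.
Mass of Cr per formula unit: 2 × 51.996 = 103.992 g.
Weight fraction Cr = 103.992 / 223.833 = 0.4646.

46.46 mass %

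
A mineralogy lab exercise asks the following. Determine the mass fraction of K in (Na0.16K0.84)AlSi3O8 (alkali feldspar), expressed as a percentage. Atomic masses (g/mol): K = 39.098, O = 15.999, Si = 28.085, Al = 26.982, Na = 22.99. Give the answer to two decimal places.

Formula mass = 0.16·22.99 + 0.84·39.098 + 1·26.982 + 3·28.085 + 8·15.999 = 275.750 g/mol, of which 32.842 g is K.
So K makes up 32.842/275.750 = 0.1191 of the mass, i.e. 11.91%.

11.91 wt%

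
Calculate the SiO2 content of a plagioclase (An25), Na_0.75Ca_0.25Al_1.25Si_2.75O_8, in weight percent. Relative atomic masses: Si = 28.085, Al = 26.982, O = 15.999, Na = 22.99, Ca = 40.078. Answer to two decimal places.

Molar mass of Na_0.75Ca_0.25Al_1.25Si_2.75O_8 = 0.75·22.99 + 0.25·40.078 + 1.25·26.982 + 2.75·28.085 + 8·15.999 = 266.215 g/mol.
Each formula unit contains 2.75 Si, equivalent to 2.75/1 = 2.7500 mol SiO2.
M(SiO2) = 1×28.085 + 2×15.999 = 60.083 g/mol.
Mass of SiO2 per formula unit = 2.7500 × 60.083 = 165.228 g.
SiO2 wt% = 165.228 / 266.215 × 100 = 62.07%.

62.07 wt%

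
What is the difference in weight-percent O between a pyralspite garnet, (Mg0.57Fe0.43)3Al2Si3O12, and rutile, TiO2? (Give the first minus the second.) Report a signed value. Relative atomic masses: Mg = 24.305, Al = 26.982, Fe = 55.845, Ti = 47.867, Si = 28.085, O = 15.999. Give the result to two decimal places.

O in (Mg0.57Fe0.43)3Al2Si3O12: molar mass 443.809 g/mol; 12×15.999 = 191.988 g → 43.26 wt%.
O in TiO2: molar mass 79.865 g/mol; 2×15.999 = 31.998 g → 40.07 wt%.
Difference = 43.26 − 40.07 = 3.19 percentage points.

3.19 percentage points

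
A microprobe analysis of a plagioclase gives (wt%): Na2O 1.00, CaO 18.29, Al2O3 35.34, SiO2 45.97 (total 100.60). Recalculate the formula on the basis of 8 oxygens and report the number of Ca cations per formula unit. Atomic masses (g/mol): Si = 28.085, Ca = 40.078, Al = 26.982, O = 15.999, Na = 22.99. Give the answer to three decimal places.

1.00 wt% Na2O ÷ 61.979 g/mol = 0.01613 mol, giving 0.03226 Na and 0.01613 O.
18.29 wt% CaO ÷ 56.077 g/mol = 0.32616 mol, giving 0.32616 Ca and 0.32616 O.
35.34 wt% Al2O3 ÷ 101.961 g/mol = 0.34660 mol, giving 0.69320 Al and 1.03980 O.
45.97 wt% SiO2 ÷ 60.083 g/mol = 0.76511 mol, giving 0.76511 Si and 1.53022 O.
Oxygen sums to 2.91231; scaling by 8/2.91231 = 2.74696 puts the formula on 8 O.
Ca: 0.32616 × 2.74696 = 0.896 atoms per formula unit.

0.896 Ca apfu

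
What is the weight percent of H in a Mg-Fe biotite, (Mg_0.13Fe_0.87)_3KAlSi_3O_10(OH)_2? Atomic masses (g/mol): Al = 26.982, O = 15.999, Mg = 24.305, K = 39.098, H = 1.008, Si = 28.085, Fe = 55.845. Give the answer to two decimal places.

0.40 wt%

Formula mass = 0.39*24.305 + 2.61*55.845 + 1*39.098 + 1*26.982 + 3*28.085 + 12*15.999 + 2*1.008 = 499.573 g/mol, of which 2.016 g is H.
So H makes up 2.016/499.573 = 0.0040 of the mass, i.e. 0.40%.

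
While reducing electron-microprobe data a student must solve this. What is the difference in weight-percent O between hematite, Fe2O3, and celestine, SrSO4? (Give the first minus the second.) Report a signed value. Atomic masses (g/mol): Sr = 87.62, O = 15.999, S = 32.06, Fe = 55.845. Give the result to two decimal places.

First mineral: 47.997 g O in 159.687 g formula = 30.06 wt% O.
Second mineral: 63.996 g O in 183.676 g formula = 34.84 wt% O.
30.06% − 34.84% gives a difference of -4.78 percentage points.

-4.78 percentage points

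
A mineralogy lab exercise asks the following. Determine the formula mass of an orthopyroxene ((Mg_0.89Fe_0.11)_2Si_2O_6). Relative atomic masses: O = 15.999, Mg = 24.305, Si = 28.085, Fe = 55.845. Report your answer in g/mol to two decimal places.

M = 1.78·24.305 + 0.22·55.845 + 2·28.085 + 6·15.999

207.71 g/mol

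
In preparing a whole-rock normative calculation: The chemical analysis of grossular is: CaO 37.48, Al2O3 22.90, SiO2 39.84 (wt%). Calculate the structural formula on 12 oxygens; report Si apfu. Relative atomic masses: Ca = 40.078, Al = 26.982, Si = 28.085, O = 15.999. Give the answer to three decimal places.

2.982 Si apfu

CaO (M=56.077): mol = 0.66837; Ca = 0.66837, O = 0.66837.
Al2O3 (M=101.961): mol = 0.22460; Al = 0.44920, O = 0.67380.
SiO2 (M=60.083): mol = 0.66308; Si = 0.66308, O = 1.32616.
ΣO = 2.66833; factor = 12/ΣO = 4.49719.
Si apfu = 0.66308 × 4.49719 = 2.982.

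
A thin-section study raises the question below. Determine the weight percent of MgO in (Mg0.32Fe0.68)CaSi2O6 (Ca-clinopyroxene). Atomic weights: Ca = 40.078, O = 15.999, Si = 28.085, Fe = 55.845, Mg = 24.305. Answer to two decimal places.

Formula mass = 237.994 g/mol.
0.32 Mg → 0.3200 mol MgO per formula unit; M(MgO) = 40.304, so MgO mass = 12.897 g.
12.897/237.994 × 100 = 5.42 wt%.

5.42 wt%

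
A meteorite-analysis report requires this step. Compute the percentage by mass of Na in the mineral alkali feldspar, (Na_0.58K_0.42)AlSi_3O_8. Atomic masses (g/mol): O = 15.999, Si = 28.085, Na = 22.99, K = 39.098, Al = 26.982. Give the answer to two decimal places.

4.96 mass %

Molar mass of (Na_0.58K_0.42)AlSi_3O_8: 0.58×22.99 + 0.42×39.098 + 1×26.982 + 3×28.085 + 8×15.999 = 268.984 g/mol.
Mass of Na per formula unit: 0.58 × 22.99 = 13.334 g.
Weight fraction Na = 13.334 / 268.984 = 0.0496.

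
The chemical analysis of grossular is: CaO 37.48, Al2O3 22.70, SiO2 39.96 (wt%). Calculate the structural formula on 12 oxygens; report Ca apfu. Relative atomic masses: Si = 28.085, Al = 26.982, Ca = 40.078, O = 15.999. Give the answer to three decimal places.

3.008 Ca apfu

CaO: 37.48/56.077 = 0.66837 mol → 0.66837 mol Ca, 0.66837 mol O.
Al2O3: 22.70/101.961 = 0.22263 mol → 0.44526 mol Al, 0.66789 mol O.
SiO2: 39.96/60.083 = 0.66508 mol → 0.66508 mol Si, 1.33016 mol O.
Total oxygen = 2.66642 mol. Normalization factor = 12/2.66642 = 4.50042.
Ca per 12 O = 0.66837 × 4.50042 = 3.008.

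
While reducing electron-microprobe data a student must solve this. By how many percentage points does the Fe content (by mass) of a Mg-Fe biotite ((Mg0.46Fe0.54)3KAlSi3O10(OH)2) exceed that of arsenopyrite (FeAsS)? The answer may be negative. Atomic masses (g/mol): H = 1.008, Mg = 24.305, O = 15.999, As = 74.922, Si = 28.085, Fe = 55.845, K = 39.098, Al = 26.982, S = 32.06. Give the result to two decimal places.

-14.98 percentage points

First mineral: 90.469 g Fe in 468.349 g formula = 19.32 wt% Fe.
Second mineral: 55.845 g Fe in 162.827 g formula = 34.30 wt% Fe.
19.32% − 34.30% gives a difference of -14.98 percentage points.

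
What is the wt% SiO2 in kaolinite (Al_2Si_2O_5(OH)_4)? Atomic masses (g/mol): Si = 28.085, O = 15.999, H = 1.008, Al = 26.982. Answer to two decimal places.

M(Al_2Si_2O_5(OH)_4) = 258.157 g/mol; M(SiO2) = 60.083 g/mol.
Moles SiO2 per formula unit = 2 Si ÷ 1 = 2.0000.
SiO2 fraction = (2.0000 × 60.083) / 258.157 = 120.166/258.157 = 0.4655.

46.55 wt%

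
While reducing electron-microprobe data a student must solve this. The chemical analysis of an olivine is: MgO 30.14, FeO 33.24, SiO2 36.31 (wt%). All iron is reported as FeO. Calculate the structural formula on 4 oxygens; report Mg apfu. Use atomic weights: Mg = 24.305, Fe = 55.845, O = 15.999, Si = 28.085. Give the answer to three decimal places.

1.236 Mg apfu

30.14 wt% MgO ÷ 40.304 g/mol = 0.74782 mol, giving 0.74782 Mg and 0.74782 O.
33.24 wt% FeO ÷ 71.844 g/mol = 0.46267 mol, giving 0.46267 Fe and 0.46267 O.
36.31 wt% SiO2 ÷ 60.083 g/mol = 0.60433 mol, giving 0.60433 Si and 1.20866 O.
Oxygen sums to 2.41915; scaling by 4/2.41915 = 1.65347 puts the formula on 4 O.
Mg: 0.74782 × 1.65347 = 1.236 atoms per formula unit.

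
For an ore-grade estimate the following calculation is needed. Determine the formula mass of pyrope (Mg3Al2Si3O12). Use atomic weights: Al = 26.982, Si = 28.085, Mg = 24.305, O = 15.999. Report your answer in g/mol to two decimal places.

M = 3(24.305) + 2(26.982) + 3(28.085) + 12(15.999)

403.12 g/mol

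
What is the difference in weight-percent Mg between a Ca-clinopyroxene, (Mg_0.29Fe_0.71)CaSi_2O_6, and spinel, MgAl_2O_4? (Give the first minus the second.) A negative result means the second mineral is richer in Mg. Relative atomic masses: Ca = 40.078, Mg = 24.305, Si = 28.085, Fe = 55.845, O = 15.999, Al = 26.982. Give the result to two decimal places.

First mineral: 7.048 g Mg in 238.940 g formula = 2.95 wt% Mg.
Second mineral: 24.305 g Mg in 142.265 g formula = 17.08 wt% Mg.
2.95% − 17.08% gives a difference of -14.13 percentage points.

-14.13 percentage points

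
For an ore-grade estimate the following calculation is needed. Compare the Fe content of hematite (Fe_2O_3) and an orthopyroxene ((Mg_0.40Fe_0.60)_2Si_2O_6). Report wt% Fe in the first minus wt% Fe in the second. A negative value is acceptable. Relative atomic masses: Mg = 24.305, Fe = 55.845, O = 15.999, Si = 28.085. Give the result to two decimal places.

41.86 percentage points

M(Fe_2O_3) = 159.687 g/mol, so wt% Fe = 111.690/159.687 × 100 = 69.94%.
M((Mg_0.40Fe_0.60)_2Si_2O_6) = 238.622 g/mol, so wt% Fe = 67.014/238.622 × 100 = 28.08%.
69.94 − 28.08 = 41.86 pp.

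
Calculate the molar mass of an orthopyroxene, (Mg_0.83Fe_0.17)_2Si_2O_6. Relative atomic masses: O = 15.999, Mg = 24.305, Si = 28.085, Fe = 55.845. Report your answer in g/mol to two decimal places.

The formula mass is the sum 1.66·24.305 + 0.34·55.845 + 2·28.085 + 6·15.999.

211.50 g/mol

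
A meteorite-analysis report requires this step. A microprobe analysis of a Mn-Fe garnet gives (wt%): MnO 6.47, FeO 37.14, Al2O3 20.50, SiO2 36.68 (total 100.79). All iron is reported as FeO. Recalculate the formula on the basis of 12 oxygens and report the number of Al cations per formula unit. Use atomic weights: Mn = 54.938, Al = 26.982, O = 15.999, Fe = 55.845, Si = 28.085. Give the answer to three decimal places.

1.984 Al apfu

MnO (M=70.937): mol = 0.09121; Mn = 0.09121, O = 0.09121.
FeO (M=71.844): mol = 0.51695; Fe = 0.51695, O = 0.51695.
Al2O3 (M=101.961): mol = 0.20106; Al = 0.40212, O = 0.60318.
SiO2 (M=60.083): mol = 0.61049; Si = 0.61049, O = 1.22098.
ΣO = 2.43232; factor = 12/ΣO = 4.93356.
Al apfu = 0.40212 × 4.93356 = 1.984.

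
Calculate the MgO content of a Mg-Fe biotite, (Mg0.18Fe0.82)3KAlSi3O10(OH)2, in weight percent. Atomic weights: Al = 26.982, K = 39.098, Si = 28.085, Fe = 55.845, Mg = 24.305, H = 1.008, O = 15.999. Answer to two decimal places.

Formula mass = 494.842 g/mol.
0.54 Mg → 0.5400 mol MgO per formula unit; M(MgO) = 40.304, so MgO mass = 21.764 g.
21.764/494.842 × 100 = 4.40 wt%.

4.40 wt%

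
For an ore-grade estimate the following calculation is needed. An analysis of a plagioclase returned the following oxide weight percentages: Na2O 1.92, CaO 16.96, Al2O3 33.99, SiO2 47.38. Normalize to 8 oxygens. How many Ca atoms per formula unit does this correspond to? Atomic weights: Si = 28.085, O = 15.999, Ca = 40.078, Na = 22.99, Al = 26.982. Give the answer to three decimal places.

Na2O (M=61.979): mol = 0.03098; Na = 0.06196, O = 0.03098.
CaO (M=56.077): mol = 0.30244; Ca = 0.30244, O = 0.30244.
Al2O3 (M=101.961): mol = 0.33336; Al = 0.66672, O = 1.00008.
SiO2 (M=60.083): mol = 0.78858; Si = 0.78858, O = 1.57716.
ΣO = 2.91066; factor = 8/ΣO = 2.74852.
Ca apfu = 0.30244 × 2.74852 = 0.831.

0.831 Ca apfu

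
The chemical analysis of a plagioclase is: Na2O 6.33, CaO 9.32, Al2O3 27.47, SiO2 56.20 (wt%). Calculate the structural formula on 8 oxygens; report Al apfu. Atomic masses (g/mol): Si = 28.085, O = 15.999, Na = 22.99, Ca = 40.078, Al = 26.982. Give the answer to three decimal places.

6.33 wt% Na2O ÷ 61.979 g/mol = 0.10213 mol, giving 0.20426 Na and 0.10213 O.
9.32 wt% CaO ÷ 56.077 g/mol = 0.16620 mol, giving 0.16620 Ca and 0.16620 O.
27.47 wt% Al2O3 ÷ 101.961 g/mol = 0.26942 mol, giving 0.53884 Al and 0.80826 O.
56.20 wt% SiO2 ÷ 60.083 g/mol = 0.93537 mol, giving 0.93537 Si and 1.87074 O.
Oxygen sums to 2.94733; scaling by 8/2.94733 = 2.71432 puts the formula on 8 O.
Al: 0.53884 × 2.71432 = 1.463 atoms per formula unit.

1.463 Al apfu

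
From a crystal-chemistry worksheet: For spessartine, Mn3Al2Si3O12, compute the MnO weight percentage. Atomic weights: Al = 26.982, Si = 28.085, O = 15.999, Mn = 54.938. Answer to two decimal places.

M(Mn3Al2Si3O12) = 495.021 g/mol; M(MnO) = 70.937 g/mol.
Moles MnO per formula unit = 3 Mn ÷ 1 = 3.0000.
MnO fraction = (3.0000 × 70.937) / 495.021 = 212.811/495.021 = 0.4299.

42.99 wt%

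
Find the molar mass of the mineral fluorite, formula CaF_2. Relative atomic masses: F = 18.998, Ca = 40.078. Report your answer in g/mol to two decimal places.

The formula mass is the sum 1·40.078 + 2·18.998.

78.07 g/mol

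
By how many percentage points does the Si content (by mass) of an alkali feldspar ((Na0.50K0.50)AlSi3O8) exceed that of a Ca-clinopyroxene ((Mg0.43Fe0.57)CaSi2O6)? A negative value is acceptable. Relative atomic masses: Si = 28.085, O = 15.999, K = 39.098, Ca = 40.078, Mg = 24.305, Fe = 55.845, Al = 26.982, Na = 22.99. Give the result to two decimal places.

Si in (Na0.50K0.50)AlSi3O8: molar mass 270.273 g/mol; 3×28.085 = 84.255 g → 31.17 wt%.
Si in (Mg0.43Fe0.57)CaSi2O6: molar mass 234.525 g/mol; 2×28.085 = 56.170 g → 23.95 wt%.
Difference = 31.17 − 23.95 = 7.22 percentage points.

7.22 percentage points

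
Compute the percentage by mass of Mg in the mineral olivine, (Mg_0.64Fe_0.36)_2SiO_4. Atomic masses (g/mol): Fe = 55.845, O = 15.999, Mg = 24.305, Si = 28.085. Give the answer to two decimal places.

Molar mass of (Mg_0.64Fe_0.36)_2SiO_4: 1.28·24.305 + 0.72·55.845 + 1·28.085 + 4·15.999 = 163.400 g/mol.
Mass of Mg per formula unit: 1.28 × 24.305 = 31.110 g.
Weight fraction Mg = 31.110 / 163.400 = 0.1904.

19.04 weight percent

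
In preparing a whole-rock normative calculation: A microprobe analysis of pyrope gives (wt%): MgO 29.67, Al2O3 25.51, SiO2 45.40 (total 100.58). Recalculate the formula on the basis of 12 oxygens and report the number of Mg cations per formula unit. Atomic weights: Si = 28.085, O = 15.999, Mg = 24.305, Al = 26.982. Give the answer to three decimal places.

MgO (M=40.304): mol = 0.73616; Mg = 0.73616, O = 0.73616.
Al2O3 (M=101.961): mol = 0.25019; Al = 0.50038, O = 0.75057.
SiO2 (M=60.083): mol = 0.75562; Si = 0.75562, O = 1.51124.
ΣO = 2.99797; factor = 12/ΣO = 4.00271.
Mg apfu = 0.73616 × 4.00271 = 2.947.

2.947 Mg apfu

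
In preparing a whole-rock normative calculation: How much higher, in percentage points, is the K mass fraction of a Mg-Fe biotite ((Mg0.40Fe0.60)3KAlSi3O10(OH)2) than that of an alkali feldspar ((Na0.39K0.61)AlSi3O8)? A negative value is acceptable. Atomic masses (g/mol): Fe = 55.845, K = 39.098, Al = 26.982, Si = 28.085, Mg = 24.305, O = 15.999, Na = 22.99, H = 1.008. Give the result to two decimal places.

-0.52 percentage points

First mineral: 39.098 g K in 474.026 g formula = 8.25 wt% K.
Second mineral: 23.850 g K in 272.045 g formula = 8.77 wt% K.
8.25% − 8.77% gives a difference of -0.52 percentage points.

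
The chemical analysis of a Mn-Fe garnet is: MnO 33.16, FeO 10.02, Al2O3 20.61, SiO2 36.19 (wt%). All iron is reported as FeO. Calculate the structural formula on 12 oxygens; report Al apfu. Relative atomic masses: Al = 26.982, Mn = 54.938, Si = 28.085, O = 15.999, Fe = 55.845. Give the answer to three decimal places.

MnO (M=70.937): mol = 0.46746; Mn = 0.46746, O = 0.46746.
FeO (M=71.844): mol = 0.13947; Fe = 0.13947, O = 0.13947.
Al2O3 (M=101.961): mol = 0.20214; Al = 0.40428, O = 0.60642.
SiO2 (M=60.083): mol = 0.60233; Si = 0.60233, O = 1.20466.
ΣO = 2.41801; factor = 12/ΣO = 4.96276.
Al apfu = 0.40428 × 4.96276 = 2.006.

2.006 Al apfu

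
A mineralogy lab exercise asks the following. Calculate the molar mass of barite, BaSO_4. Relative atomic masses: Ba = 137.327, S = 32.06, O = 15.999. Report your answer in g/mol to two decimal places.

The formula mass is the sum 1(137.327) + 1(32.06) + 4(15.999).

233.38 g/mol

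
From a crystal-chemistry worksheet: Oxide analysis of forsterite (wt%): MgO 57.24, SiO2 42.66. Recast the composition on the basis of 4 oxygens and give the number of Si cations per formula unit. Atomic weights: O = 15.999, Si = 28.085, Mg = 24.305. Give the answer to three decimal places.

MgO: 57.24/40.304 = 1.42021 mol → 1.42021 mol Mg, 1.42021 mol O.
SiO2: 42.66/60.083 = 0.71002 mol → 0.71002 mol Si, 1.42004 mol O.
Total oxygen = 2.84025 mol. Normalization factor = 4/2.84025 = 1.40833.
Si per 4 O = 0.71002 × 1.40833 = 1.000.

1.000 Si apfu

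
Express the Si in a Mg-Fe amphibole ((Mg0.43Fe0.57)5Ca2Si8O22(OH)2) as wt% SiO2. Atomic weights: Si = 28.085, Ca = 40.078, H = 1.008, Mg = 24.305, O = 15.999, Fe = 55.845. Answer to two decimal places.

53.27 wt%

Formula mass = 902.242 g/mol.
8 Si → 8.0000 mol SiO2 per formula unit; M(SiO2) = 60.083, so SiO2 mass = 480.664 g.
480.664/902.242 × 100 = 53.27 wt%.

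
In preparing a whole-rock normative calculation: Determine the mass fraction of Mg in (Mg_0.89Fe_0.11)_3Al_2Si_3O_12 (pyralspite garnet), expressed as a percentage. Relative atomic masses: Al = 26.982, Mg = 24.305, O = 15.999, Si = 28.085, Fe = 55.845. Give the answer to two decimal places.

M((Mg_0.89Fe_0.11)_3Al_2Si_3O_12) = 413.530 g/mol.
Mg contributes 2.67 × 24.305 = 64.894 g per mole.
64.894/413.530 = 0.1569 → 15.69%.

15.69 wt%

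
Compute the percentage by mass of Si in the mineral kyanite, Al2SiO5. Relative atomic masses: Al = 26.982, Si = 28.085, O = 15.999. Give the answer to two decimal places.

Molar mass of Al2SiO5: 2×26.982 + 1×28.085 + 5×15.999 = 162.044 g/mol.
Mass of Si per formula unit: 1 × 28.085 = 28.085 g.
Weight fraction Si = 28.085 / 162.044 = 0.1733.

17.33 weight percent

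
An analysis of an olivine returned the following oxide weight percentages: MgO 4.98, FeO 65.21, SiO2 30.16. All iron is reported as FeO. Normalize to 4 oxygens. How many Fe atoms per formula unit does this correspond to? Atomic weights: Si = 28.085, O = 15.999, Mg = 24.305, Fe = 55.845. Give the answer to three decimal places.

1.784 Fe apfu

MgO: 4.98/40.304 = 0.12356 mol → 0.12356 mol Mg, 0.12356 mol O.
FeO: 65.21/71.844 = 0.90766 mol → 0.90766 mol Fe, 0.90766 mol O.
SiO2: 30.16/60.083 = 0.50197 mol → 0.50197 mol Si, 1.00394 mol O.
Total oxygen = 2.03516 mol. Normalization factor = 4/2.03516 = 1.96545.
Fe per 4 O = 0.90766 × 1.96545 = 1.784.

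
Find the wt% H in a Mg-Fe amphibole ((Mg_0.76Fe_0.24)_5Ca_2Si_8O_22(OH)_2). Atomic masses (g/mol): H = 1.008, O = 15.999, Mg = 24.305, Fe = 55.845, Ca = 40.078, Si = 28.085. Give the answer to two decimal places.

Formula mass = 3.80·24.305 + 1.20·55.845 + 2·40.078 + 8·28.085 + 24·15.999 + 2·1.008 = 850.201 g/mol, of which 2.016 g is H.
So H makes up 2.016/850.201 = 0.0024 of the mass, i.e. 0.24%.

0.24 mass %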